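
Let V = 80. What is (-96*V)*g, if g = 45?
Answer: -345600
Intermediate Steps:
(-96*V)*g = -96*80*45 = -7680*45 = -345600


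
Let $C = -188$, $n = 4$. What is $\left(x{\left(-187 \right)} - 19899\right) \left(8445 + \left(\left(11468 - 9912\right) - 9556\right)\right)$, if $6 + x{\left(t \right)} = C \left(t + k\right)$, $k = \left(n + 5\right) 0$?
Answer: $6786695$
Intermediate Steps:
$k = 0$ ($k = \left(4 + 5\right) 0 = 9 \cdot 0 = 0$)
$x{\left(t \right)} = -6 - 188 t$ ($x{\left(t \right)} = -6 - 188 \left(t + 0\right) = -6 - 188 t$)
$\left(x{\left(-187 \right)} - 19899\right) \left(8445 + \left(\left(11468 - 9912\right) - 9556\right)\right) = \left(\left(-6 - -35156\right) - 19899\right) \left(8445 + \left(\left(11468 - 9912\right) - 9556\right)\right) = \left(\left(-6 + 35156\right) - 19899\right) \left(8445 + \left(1556 - 9556\right)\right) = \left(35150 - 19899\right) \left(8445 - 8000\right) = 15251 \cdot 445 = 6786695$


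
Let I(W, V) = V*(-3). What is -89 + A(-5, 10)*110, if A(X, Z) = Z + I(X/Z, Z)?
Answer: -2289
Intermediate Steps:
I(W, V) = -3*V
A(X, Z) = -2*Z (A(X, Z) = Z - 3*Z = -2*Z)
-89 + A(-5, 10)*110 = -89 - 2*10*110 = -89 - 20*110 = -89 - 2200 = -2289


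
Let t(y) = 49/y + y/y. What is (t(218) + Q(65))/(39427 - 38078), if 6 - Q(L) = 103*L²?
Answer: -94866575/294082 ≈ -322.59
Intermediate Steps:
t(y) = 1 + 49/y (t(y) = 49/y + 1 = 1 + 49/y)
Q(L) = 6 - 103*L²
(t(218) + Q(65))/(39427 - 38078) = ((49 + 218)/218 + (6 - 103*65²))/(39427 - 38078) = ((1/218)*267 + (6 - 103*4225))/1349 = (267/218 + (6 - 435175))*(1/1349) = (267/218 - 435169)*(1/1349) = -94866575/218*1/1349 = -94866575/294082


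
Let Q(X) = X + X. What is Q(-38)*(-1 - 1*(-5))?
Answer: -304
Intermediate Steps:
Q(X) = 2*X
Q(-38)*(-1 - 1*(-5)) = (2*(-38))*(-1 - 1*(-5)) = -76*(-1 + 5) = -76*4 = -304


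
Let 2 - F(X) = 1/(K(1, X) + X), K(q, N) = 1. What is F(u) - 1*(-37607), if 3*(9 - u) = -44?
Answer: 2783063/74 ≈ 37609.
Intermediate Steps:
u = 71/3 (u = 9 - 1/3*(-44) = 9 + 44/3 = 71/3 ≈ 23.667)
F(X) = 2 - 1/(1 + X)
F(u) - 1*(-37607) = (1 + 2*(71/3))/(1 + 71/3) - 1*(-37607) = (1 + 142/3)/(74/3) + 37607 = (3/74)*(145/3) + 37607 = 145/74 + 37607 = 2783063/74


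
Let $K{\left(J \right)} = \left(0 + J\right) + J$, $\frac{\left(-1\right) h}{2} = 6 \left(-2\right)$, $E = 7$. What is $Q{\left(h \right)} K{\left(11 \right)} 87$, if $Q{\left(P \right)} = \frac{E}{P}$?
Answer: $\frac{2233}{4} \approx 558.25$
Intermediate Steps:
$h = 24$ ($h = - 2 \cdot 6 \left(-2\right) = \left(-2\right) \left(-12\right) = 24$)
$Q{\left(P \right)} = \frac{7}{P}$
$K{\left(J \right)} = 2 J$ ($K{\left(J \right)} = J + J = 2 J$)
$Q{\left(h \right)} K{\left(11 \right)} 87 = \frac{7}{24} \cdot 2 \cdot 11 \cdot 87 = 7 \cdot \frac{1}{24} \cdot 22 \cdot 87 = \frac{7}{24} \cdot 22 \cdot 87 = \frac{77}{12} \cdot 87 = \frac{2233}{4}$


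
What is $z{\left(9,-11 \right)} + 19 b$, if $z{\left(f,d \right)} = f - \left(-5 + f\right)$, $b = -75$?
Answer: $-1420$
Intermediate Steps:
$z{\left(f,d \right)} = 5$ ($z{\left(f,d \right)} = f - \left(-5 + f\right) = 5$)
$z{\left(9,-11 \right)} + 19 b = 5 + 19 \left(-75\right) = 5 - 1425 = -1420$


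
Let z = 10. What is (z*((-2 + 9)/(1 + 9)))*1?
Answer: 7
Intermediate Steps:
(z*((-2 + 9)/(1 + 9)))*1 = (10*((-2 + 9)/(1 + 9)))*1 = (10*(7/10))*1 = 7*1 = 7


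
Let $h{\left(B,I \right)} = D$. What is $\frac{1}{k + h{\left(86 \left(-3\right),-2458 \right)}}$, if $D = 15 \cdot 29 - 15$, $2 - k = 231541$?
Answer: $- \frac{1}{231119} \approx -4.3268 \cdot 10^{-6}$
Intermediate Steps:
$k = -231539$ ($k = 2 - 231541 = -231539$)
$D = 420$ ($D = 435 - 15 = 420$)
$h{\left(B,I \right)} = 420$
$\frac{1}{k + h{\left(86 \left(-3\right),-2458 \right)}} = \frac{1}{-231539 + 420} = \frac{1}{-231119} = - \frac{1}{231119}$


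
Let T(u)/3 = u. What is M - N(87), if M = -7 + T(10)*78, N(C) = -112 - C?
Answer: 2532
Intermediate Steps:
T(u) = 3*u
M = 2333 (M = -7 + (3*10)*78 = -7 + 30*78 = -7 + 2340 = 2333)
M - N(87) = 2333 - (-112 - 1*87) = 2333 - (-112 - 87) = 2333 - 1*(-199) = 2333 + 199 = 2532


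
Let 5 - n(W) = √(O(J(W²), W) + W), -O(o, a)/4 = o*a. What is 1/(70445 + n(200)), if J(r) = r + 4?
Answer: 1409/99904110 + I*√320030/499520550 ≈ 1.4104e-5 + 1.1325e-6*I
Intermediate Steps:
J(r) = 4 + r
O(o, a) = -4*a*o (O(o, a) = -4*o*a = -4*a*o)
n(W) = 5 - √(W - 4*W*(4 + W²)) (n(W) = 5 - √(-4*W*(4 + W²) + W) = 5 - √(W - 4*W*(4 + W²)))
1/(70445 + n(200)) = 1/(70445 + (5 - √(-1*200*(15 + 4*200²)))) = 1/(70445 + (5 - √(-1*200*(15 + 4*40000)))) = 1/(70445 + (5 - √(-1*200*(15 + 160000)))) = 1/(70445 + (5 - √(-1*200*160015))) = 1/(70445 + (5 - √(-32003000))) = 1/(70445 + (5 - 10*I*√320030)) = 1/(70450 - 10*I*√320030)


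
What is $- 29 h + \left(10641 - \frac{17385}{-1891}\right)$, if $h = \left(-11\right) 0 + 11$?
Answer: $\frac{320267}{31} \approx 10331.0$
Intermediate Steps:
$h = 11$ ($h = 0 + 11 = 11$)
$- 29 h + \left(10641 - \frac{17385}{-1891}\right) = \left(-29\right) 11 + \left(10641 - \frac{17385}{-1891}\right) = -319 + \left(10641 - 17385 \left(- \frac{1}{1891}\right)\right) = -319 + \left(10641 - - \frac{285}{31}\right) = -319 + \left(10641 + \frac{285}{31}\right) = -319 + \frac{330156}{31} = \frac{320267}{31}$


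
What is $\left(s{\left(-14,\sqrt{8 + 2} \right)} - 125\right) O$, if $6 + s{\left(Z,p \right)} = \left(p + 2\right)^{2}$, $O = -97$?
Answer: $11349 - 388 \sqrt{10} \approx 10122.0$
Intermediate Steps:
$s{\left(Z,p \right)} = -6 + \left(2 + p\right)^{2}$ ($s{\left(Z,p \right)} = -6 + \left(p + 2\right)^{2} = -6 + \left(2 + p\right)^{2}$)
$\left(s{\left(-14,\sqrt{8 + 2} \right)} - 125\right) O = \left(\left(-6 + \left(2 + \sqrt{8 + 2}\right)^{2}\right) - 125\right) \left(-97\right) = \left(\left(-6 + \left(2 + \sqrt{10}\right)^{2}\right) - 125\right) \left(-97\right) = \left(-131 + \left(2 + \sqrt{10}\right)^{2}\right) \left(-97\right) = 12707 - 97 \left(2 + \sqrt{10}\right)^{2}$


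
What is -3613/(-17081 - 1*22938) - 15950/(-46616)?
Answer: 403363329/932762852 ≈ 0.43244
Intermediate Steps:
-3613/(-17081 - 1*22938) - 15950/(-46616) = -3613/(-17081 - 22938) - 15950*(-1/46616) = -3613/(-40019) + 7975/23308 = -3613*(-1/40019) + 7975/23308 = 3613/40019 + 7975/23308 = 403363329/932762852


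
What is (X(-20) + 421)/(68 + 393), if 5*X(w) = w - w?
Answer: 421/461 ≈ 0.91323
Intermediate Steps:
X(w) = 0 (X(w) = (w - w)/5 = (⅕)*0 = 0)
(X(-20) + 421)/(68 + 393) = (0 + 421)/(68 + 393) = 421/461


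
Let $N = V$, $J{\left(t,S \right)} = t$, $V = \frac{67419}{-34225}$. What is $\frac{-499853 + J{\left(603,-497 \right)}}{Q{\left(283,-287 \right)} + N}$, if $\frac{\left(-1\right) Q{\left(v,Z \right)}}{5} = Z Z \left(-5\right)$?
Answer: $- \frac{8543415625}{35238454103} \approx -0.24245$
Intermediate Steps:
$Q{\left(v,Z \right)} = 25 Z^{2}$ ($Q{\left(v,Z \right)} = - 5 Z Z \left(-5\right) = - 5 Z^{2} \left(-5\right) = - 5 \left(- 5 Z^{2}\right) = 25 Z^{2}$)
$V = - \frac{67419}{34225}$ ($V = 67419 \left(- \frac{1}{34225}\right) = - \frac{67419}{34225} \approx -1.9699$)
$N = - \frac{67419}{34225} \approx -1.9699$
$\frac{-499853 + J{\left(603,-497 \right)}}{Q{\left(283,-287 \right)} + N} = \frac{-499853 + 603}{25 \left(-287\right)^{2} - \frac{67419}{34225}} = - \frac{499250}{25 \cdot 82369 - \frac{67419}{34225}} = - \frac{499250}{2059225 - \frac{67419}{34225}} = - \frac{499250}{\frac{70476908206}{34225}} = \left(-499250\right) \frac{34225}{70476908206} = - \frac{8543415625}{35238454103}$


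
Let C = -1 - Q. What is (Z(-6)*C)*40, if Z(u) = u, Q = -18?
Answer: -4080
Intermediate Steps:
C = 17 (C = -1 - 1*(-18) = -1 + 18 = 17)
(Z(-6)*C)*40 = -6*17*40 = -102*40 = -4080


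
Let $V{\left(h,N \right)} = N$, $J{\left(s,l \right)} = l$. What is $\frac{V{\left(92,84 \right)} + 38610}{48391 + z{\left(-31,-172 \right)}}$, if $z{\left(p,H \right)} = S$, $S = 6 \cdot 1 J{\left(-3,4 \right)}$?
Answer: $\frac{38694}{48415} \approx 0.79922$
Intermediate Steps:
$S = 24$ ($S = 6 \cdot 1 \cdot 4 = 6 \cdot 4 = 24$)
$z{\left(p,H \right)} = 24$
$\frac{V{\left(92,84 \right)} + 38610}{48391 + z{\left(-31,-172 \right)}} = \frac{84 + 38610}{48391 + 24} = \frac{38694}{48415}$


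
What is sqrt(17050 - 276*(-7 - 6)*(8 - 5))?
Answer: sqrt(27814) ≈ 166.78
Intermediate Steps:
sqrt(17050 - 276*(-7 - 6)*(8 - 5)) = sqrt(17050 - (-3588)*3) = sqrt(17050 - 276*(-39)) = sqrt(17050 + 10764) = sqrt(27814)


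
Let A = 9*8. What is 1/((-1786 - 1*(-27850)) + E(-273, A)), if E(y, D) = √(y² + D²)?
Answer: 2896/75472487 - √8857/226417461 ≈ 3.7956e-5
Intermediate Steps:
A = 72
E(y, D) = √(D² + y²)
1/((-1786 - 1*(-27850)) + E(-273, A)) = 1/((-1786 - 1*(-27850)) + √(72² + (-273)²)) = 1/((-1786 + 27850) + √(5184 + 74529)) = 1/(26064 + √79713) = 1/(26064 + 3*√8857)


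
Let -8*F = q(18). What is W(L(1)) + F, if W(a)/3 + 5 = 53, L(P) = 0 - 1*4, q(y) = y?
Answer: 567/4 ≈ 141.75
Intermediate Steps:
L(P) = -4 (L(P) = 0 - 4 = -4)
W(a) = 144 (W(a) = -15 + 3*53 = -15 + 159 = 144)
F = -9/4 (F = -⅛*18 = -9/4 ≈ -2.2500)
W(L(1)) + F = 144 - 9/4 = 567/4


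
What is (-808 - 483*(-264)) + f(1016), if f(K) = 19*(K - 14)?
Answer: 145742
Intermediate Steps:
f(K) = -266 + 19*K (f(K) = 19*(-14 + K) = -266 + 19*K)
(-808 - 483*(-264)) + f(1016) = (-808 - 483*(-264)) + (-266 + 19*1016) = (-808 + 127512) + (-266 + 19304) = 126704 + 19038 = 145742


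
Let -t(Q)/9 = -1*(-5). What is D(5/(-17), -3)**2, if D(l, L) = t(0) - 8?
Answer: 2809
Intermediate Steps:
t(Q) = -45 (t(Q) = -(-9)*(-5) = -9*5 = -45)
D(l, L) = -53 (D(l, L) = -45 - 8 = -53)
D(5/(-17), -3)**2 = (-53)**2 = 2809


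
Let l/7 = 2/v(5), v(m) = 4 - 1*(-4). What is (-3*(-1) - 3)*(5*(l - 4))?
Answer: 0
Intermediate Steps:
v(m) = 8 (v(m) = 4 + 4 = 8)
l = 7/4 (l = 7*(2/8) = 7*(2*(⅛)) = 7*(¼) = 7/4 ≈ 1.7500)
(-3*(-1) - 3)*(5*(l - 4)) = (-3*(-1) - 3)*(5*(7/4 - 4)) = (3 - 3)*(5*(-9/4)) = 0*(-45/4) = 0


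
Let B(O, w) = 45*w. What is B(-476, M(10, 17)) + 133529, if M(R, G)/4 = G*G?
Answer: 185549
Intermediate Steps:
M(R, G) = 4*G**2 (M(R, G) = 4*(G*G) = 4*G**2)
B(-476, M(10, 17)) + 133529 = 45*(4*17**2) + 133529 = 45*(4*289) + 133529 = 45*1156 + 133529 = 52020 + 133529 = 185549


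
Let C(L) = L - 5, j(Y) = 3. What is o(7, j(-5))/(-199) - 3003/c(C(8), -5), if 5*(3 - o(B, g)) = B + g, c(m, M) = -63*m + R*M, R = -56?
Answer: -6568/199 ≈ -33.005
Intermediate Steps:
C(L) = -5 + L
c(m, M) = -63*m - 56*M
o(B, g) = 3 - B/5 - g/5 (o(B, g) = 3 - (B + g)/5 = 3 + (-B/5 - g/5) = 3 - B/5 - g/5)
o(7, j(-5))/(-199) - 3003/c(C(8), -5) = (3 - ⅕*7 - ⅕*3)/(-199) - 3003/(-63*(-5 + 8) - 56*(-5)) = (3 - 7/5 - ⅗)*(-1/199) - 3003/(-63*3 + 280) = 1*(-1/199) - 3003/(-189 + 280) = -1/199 - 3003/91 = -1/199 - 3003*1/91 = -1/199 - 33 = -6568/199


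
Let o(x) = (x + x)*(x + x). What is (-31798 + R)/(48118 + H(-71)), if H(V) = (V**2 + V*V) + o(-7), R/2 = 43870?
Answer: 27971/29198 ≈ 0.95798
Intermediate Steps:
R = 87740 (R = 2*43870 = 87740)
o(x) = 4*x**2 (o(x) = (2*x)*(2*x) = 4*x**2)
H(V) = 196 + 2*V**2 (H(V) = (V**2 + V*V) + 4*(-7)**2 = (V**2 + V**2) + 4*49 = 2*V**2 + 196 = 196 + 2*V**2)
(-31798 + R)/(48118 + H(-71)) = (-31798 + 87740)/(48118 + (196 + 2*(-71)**2)) = 55942/(48118 + (196 + 2*5041)) = 55942/(48118 + (196 + 10082)) = 55942/(48118 + 10278) = 55942/58396 = 55942*(1/58396) = 27971/29198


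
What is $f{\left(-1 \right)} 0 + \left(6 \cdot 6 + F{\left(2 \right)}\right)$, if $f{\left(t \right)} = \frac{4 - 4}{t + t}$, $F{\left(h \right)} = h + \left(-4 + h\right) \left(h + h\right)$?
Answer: $30$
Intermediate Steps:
$F{\left(h \right)} = h + 2 h \left(-4 + h\right)$ ($F{\left(h \right)} = h + \left(-4 + h\right) 2 h = h + 2 h \left(-4 + h\right)$)
$f{\left(t \right)} = 0$ ($f{\left(t \right)} = \frac{0}{2 t} = 0 \frac{1}{2 t} = 0$)
$f{\left(-1 \right)} 0 + \left(6 \cdot 6 + F{\left(2 \right)}\right) = 0 \cdot 0 + \left(6 \cdot 6 + 2 \left(-7 + 2 \cdot 2\right)\right) = 0 + \left(36 + 2 \left(-7 + 4\right)\right) = 0 + \left(36 + 2 \left(-3\right)\right) = 0 + \left(36 - 6\right) = 0 + 30 = 30$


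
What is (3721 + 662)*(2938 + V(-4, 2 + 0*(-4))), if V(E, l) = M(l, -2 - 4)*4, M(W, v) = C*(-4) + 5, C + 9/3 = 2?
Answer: 13035042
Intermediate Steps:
C = -1 (C = -3 + 2 = -1)
M(W, v) = 9 (M(W, v) = -1*(-4) + 5 = 4 + 5 = 9)
V(E, l) = 36 (V(E, l) = 9*4 = 36)
(3721 + 662)*(2938 + V(-4, 2 + 0*(-4))) = (3721 + 662)*(2938 + 36) = 4383*2974 = 13035042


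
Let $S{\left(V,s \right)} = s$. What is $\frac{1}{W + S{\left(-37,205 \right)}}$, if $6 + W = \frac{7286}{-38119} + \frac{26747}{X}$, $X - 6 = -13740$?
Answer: $\frac{74789478}{14723158291} \approx 0.0050797$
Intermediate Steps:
$X = -13734$ ($X = 6 - 13740 = -13734$)
$W = - \frac{608684699}{74789478}$ ($W = -6 + \left(\frac{7286}{-38119} + \frac{26747}{-13734}\right) = -6 + \left(7286 \left(- \frac{1}{38119}\right) + 26747 \left(- \frac{1}{13734}\right)\right) = -6 - \frac{159947831}{74789478} = - \frac{608684699}{74789478} \approx -8.1386$)
$\frac{1}{W + S{\left(-37,205 \right)}} = \frac{1}{- \frac{608684699}{74789478} + 205} = \frac{1}{\frac{14723158291}{74789478}} = \frac{74789478}{14723158291}$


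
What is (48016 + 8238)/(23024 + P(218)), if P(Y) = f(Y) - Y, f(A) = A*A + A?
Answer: 28127/35274 ≈ 0.79739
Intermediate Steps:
f(A) = A + A² (f(A) = A² + A = A + A²)
P(Y) = -Y + Y*(1 + Y) (P(Y) = Y*(1 + Y) - Y = -Y + Y*(1 + Y))
(48016 + 8238)/(23024 + P(218)) = (48016 + 8238)/(23024 + 218²) = 56254/(23024 + 47524) = 56254/70548 = 56254*(1/70548) = 28127/35274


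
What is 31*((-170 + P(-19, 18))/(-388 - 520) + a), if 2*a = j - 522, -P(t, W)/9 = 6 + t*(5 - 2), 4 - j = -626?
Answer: 1511033/908 ≈ 1664.1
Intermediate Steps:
j = 630 (j = 4 - 1*(-626) = 4 + 626 = 630)
P(t, W) = -54 - 27*t (P(t, W) = -9*(6 + t*(5 - 2)) = -9*(6 + t*3) = -9*(6 + 3*t) = -54 - 27*t)
a = 54 (a = (630 - 522)/2 = (½)*108 = 54)
31*((-170 + P(-19, 18))/(-388 - 520) + a) = 31*((-170 + (-54 - 27*(-19)))/(-388 - 520) + 54) = 31*((-170 + (-54 + 513))/(-908) + 54) = 31*((-170 + 459)*(-1/908) + 54) = 31*(289*(-1/908) + 54) = 31*(-289/908 + 54) = 31*(48743/908) = 1511033/908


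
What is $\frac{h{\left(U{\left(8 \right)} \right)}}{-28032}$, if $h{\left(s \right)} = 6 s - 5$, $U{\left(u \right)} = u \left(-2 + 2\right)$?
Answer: $\frac{5}{28032} \approx 0.00017837$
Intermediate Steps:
$U{\left(u \right)} = 0$ ($U{\left(u \right)} = u 0 = 0$)
$h{\left(s \right)} = -5 + 6 s$
$\frac{h{\left(U{\left(8 \right)} \right)}}{-28032} = \frac{-5 + 6 \cdot 0}{-28032} = \left(-5 + 0\right) \left(- \frac{1}{28032}\right) = \left(-5\right) \left(- \frac{1}{28032}\right) = \frac{5}{28032}$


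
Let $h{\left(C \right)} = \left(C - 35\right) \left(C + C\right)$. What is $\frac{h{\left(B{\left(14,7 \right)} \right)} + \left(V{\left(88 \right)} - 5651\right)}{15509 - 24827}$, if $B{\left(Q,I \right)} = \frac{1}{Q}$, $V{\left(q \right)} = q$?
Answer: $\frac{545663}{913164} \approx 0.59755$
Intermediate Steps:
$h{\left(C \right)} = 2 C \left(-35 + C\right)$ ($h{\left(C \right)} = \left(-35 + C\right) 2 C = 2 C \left(-35 + C\right)$)
$\frac{h{\left(B{\left(14,7 \right)} \right)} + \left(V{\left(88 \right)} - 5651\right)}{15509 - 24827} = \frac{\frac{2 \left(-35 + \frac{1}{14}\right)}{14} + \left(88 - 5651\right)}{15509 - 24827} = \frac{2 \cdot \frac{1}{14} \left(-35 + \frac{1}{14}\right) - 5563}{-9318} = \left(2 \cdot \frac{1}{14} \left(- \frac{489}{14}\right) - 5563\right) \left(- \frac{1}{9318}\right) = \left(- \frac{489}{98} - 5563\right) \left(- \frac{1}{9318}\right) = \left(- \frac{545663}{98}\right) \left(- \frac{1}{9318}\right) = \frac{545663}{913164}$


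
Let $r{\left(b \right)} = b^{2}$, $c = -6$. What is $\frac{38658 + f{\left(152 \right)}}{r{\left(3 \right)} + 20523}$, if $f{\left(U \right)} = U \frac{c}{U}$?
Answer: $\frac{3221}{1711} \approx 1.8825$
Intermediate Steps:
$f{\left(U \right)} = -6$ ($f{\left(U \right)} = U \left(- \frac{6}{U}\right) = -6$)
$\frac{38658 + f{\left(152 \right)}}{r{\left(3 \right)} + 20523} = \frac{38658 - 6}{3^{2} + 20523} = \frac{38652}{9 + 20523} = \frac{38652}{20532} = 38652 \cdot \frac{1}{20532} = \frac{3221}{1711}$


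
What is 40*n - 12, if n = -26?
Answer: -1052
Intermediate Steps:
40*n - 12 = 40*(-26) - 12 = -1040 - 12 = -1052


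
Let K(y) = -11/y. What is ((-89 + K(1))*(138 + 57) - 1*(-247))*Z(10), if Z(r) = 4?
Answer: -77012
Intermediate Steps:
((-89 + K(1))*(138 + 57) - 1*(-247))*Z(10) = ((-89 - 11/1)*(138 + 57) - 1*(-247))*4 = ((-89 - 11*1)*195 + 247)*4 = ((-89 - 11)*195 + 247)*4 = (-100*195 + 247)*4 = (-19500 + 247)*4 = -19253*4 = -77012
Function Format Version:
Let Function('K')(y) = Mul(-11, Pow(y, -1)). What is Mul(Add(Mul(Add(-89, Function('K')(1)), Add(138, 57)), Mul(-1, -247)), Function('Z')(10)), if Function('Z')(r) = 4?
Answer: -77012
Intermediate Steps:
Mul(Add(Mul(Add(-89, Function('K')(1)), Add(138, 57)), Mul(-1, -247)), Function('Z')(10)) = Mul(Add(Mul(Add(-89, Mul(-11, Pow(1, -1))), Add(138, 57)), Mul(-1, -247)), 4) = Mul(Add(Mul(Add(-89, Mul(-11, 1)), 195), 247), 4) = Mul(Add(Mul(Add(-89, -11), 195), 247), 4) = Mul(Add(Mul(-100, 195), 247), 4) = Mul(Add(-19500, 247), 4) = Mul(-19253, 4) = -77012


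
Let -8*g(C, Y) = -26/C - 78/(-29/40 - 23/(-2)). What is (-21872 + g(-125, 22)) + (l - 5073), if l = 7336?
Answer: -4225550103/215500 ≈ -19608.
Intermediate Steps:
g(C, Y) = 390/431 + 13/(4*C) (g(C, Y) = -(-26/C - 78/(-29/40 - 23/(-2)))/8 = -(-26/C - 78/(-29*1/40 - 23*(-½)))/8 = -(-26/C - 78/(-29/40 + 23/2))/8 = -(-26/C - 78/431/40)/8 = -(-26/C - 78*40/431)/8 = -(-26/C - 3120/431)/8 = -(-3120/431 - 26/C)/8 = 390/431 + 13/(4*C))
(-21872 + g(-125, 22)) + (l - 5073) = (-21872 + (13/1724)*(431 + 120*(-125))/(-125)) + (7336 - 5073) = (-21872 + (13/1724)*(-1/125)*(431 - 15000)) + 2263 = (-21872 + (13/1724)*(-1/125)*(-14569)) + 2263 = (-21872 + 189397/215500) + 2263 = -4713226603/215500 + 2263 = -4225550103/215500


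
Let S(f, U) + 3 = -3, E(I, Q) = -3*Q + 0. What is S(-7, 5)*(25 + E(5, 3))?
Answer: -96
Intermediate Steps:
E(I, Q) = -3*Q
S(f, U) = -6 (S(f, U) = -3 - 3 = -6)
S(-7, 5)*(25 + E(5, 3)) = -6*(25 - 3*3) = -6*(25 - 9) = -6*16 = -96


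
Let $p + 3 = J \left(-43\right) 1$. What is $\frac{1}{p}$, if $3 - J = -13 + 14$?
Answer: $- \frac{1}{89} \approx -0.011236$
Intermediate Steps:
$J = 2$ ($J = 3 - \left(-13 + 14\right) = 3 - 1 = 2$)
$p = -89$ ($p = -3 + 2 \left(-43\right) 1 = -3 - 86 = -89$)
$\frac{1}{p} = \frac{1}{-89} = - \frac{1}{89}$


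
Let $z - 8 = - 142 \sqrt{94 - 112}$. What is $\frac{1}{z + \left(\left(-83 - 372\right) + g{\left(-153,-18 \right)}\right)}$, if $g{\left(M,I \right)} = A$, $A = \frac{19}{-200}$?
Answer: $- \frac{17883800}{22513837561} + \frac{17040000 i \sqrt{2}}{22513837561} \approx -0.00079435 + 0.0010704 i$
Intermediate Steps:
$A = - \frac{19}{200}$ ($A = 19 \left(- \frac{1}{200}\right) = - \frac{19}{200} \approx -0.095$)
$g{\left(M,I \right)} = - \frac{19}{200}$
$z = 8 - 426 i \sqrt{2}$ ($z = 8 - 142 \sqrt{94 - 112} = 8 - 142 \sqrt{-18} = 8 - 142 \cdot 3 i \sqrt{2} = 8 - 426 i \sqrt{2} \approx 8.0 - 602.46 i$)
$\frac{1}{z + \left(\left(-83 - 372\right) + g{\left(-153,-18 \right)}\right)} = \frac{1}{\left(8 - 426 i \sqrt{2}\right) - \frac{91019}{200}} = \frac{1}{- \frac{89419}{200} - 426 i \sqrt{2}}$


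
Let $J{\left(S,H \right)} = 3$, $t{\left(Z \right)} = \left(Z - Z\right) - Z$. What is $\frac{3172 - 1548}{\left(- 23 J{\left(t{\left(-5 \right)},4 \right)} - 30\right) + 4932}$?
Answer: $\frac{1624}{4833} \approx 0.33602$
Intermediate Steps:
$t{\left(Z \right)} = - Z$ ($t{\left(Z \right)} = 0 - Z = - Z$)
$\frac{3172 - 1548}{\left(- 23 J{\left(t{\left(-5 \right)},4 \right)} - 30\right) + 4932} = \frac{3172 - 1548}{\left(\left(-23\right) 3 - 30\right) + 4932} = \frac{1624}{\left(-69 - 30\right) + 4932} = \frac{1624}{-99 + 4932} = \frac{1624}{4833}$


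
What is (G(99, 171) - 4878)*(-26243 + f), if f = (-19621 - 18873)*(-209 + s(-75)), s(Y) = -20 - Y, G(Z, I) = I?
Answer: -27779927931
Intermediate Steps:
f = 5928076 (f = (-19621 - 18873)*(-209 + (-20 - 1*(-75))) = -38494*(-209 + (-20 + 75)) = -38494*(-209 + 55) = -38494*(-154) = 5928076)
(G(99, 171) - 4878)*(-26243 + f) = (171 - 4878)*(-26243 + 5928076) = -4707*5901833 = -27779927931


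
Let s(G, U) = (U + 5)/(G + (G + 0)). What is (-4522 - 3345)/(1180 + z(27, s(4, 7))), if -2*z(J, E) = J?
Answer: -15734/2333 ≈ -6.7441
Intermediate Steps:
s(G, U) = (5 + U)/(2*G) (s(G, U) = (5 + U)/(G + G) = (5 + U)/((2*G)) = (5 + U)*(1/(2*G)) = (5 + U)/(2*G))
z(J, E) = -J/2
(-4522 - 3345)/(1180 + z(27, s(4, 7))) = (-4522 - 3345)/(1180 - 1/2*27) = -7867/(1180 - 27/2) = -7867/2333/2 = -7867*2/2333 = -15734/2333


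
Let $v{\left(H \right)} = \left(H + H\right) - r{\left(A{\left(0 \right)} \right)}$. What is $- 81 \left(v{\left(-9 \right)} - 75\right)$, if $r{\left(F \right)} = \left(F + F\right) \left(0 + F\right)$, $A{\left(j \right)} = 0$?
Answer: $7533$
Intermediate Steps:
$r{\left(F \right)} = 2 F^{2}$ ($r{\left(F \right)} = 2 F F = 2 F^{2}$)
$v{\left(H \right)} = 2 H$ ($v{\left(H \right)} = \left(H + H\right) - 2 \cdot 0^{2} = 2 H - 2 \cdot 0 = 2 H - 0 = 2 H + 0 = 2 H$)
$- 81 \left(v{\left(-9 \right)} - 75\right) = - 81 \left(2 \left(-9\right) - 75\right) = - 81 \left(-18 - 75\right) = \left(-81\right) \left(-93\right) = 7533$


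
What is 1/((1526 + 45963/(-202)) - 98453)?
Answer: -202/19625217 ≈ -1.0293e-5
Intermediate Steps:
1/((1526 + 45963/(-202)) - 98453) = 1/((1526 + 45963*(-1/202)) - 98453) = 1/((1526 - 45963/202) - 98453) = 1/(262289/202 - 98453) = 1/(-19625217/202) = -202/19625217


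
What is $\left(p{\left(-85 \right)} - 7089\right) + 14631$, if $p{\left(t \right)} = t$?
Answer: $7457$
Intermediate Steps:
$\left(p{\left(-85 \right)} - 7089\right) + 14631 = \left(-85 - 7089\right) + 14631 = -7174 + 14631 = 7457$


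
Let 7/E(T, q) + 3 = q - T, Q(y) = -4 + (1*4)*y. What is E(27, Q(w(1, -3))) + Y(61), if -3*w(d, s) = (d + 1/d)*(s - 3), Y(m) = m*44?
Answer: 48305/18 ≈ 2683.6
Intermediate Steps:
Y(m) = 44*m
w(d, s) = -(-3 + s)*(d + 1/d)/3 (w(d, s) = -(d + 1/d)*(s - 3)/3 = -(d + 1/d)*(-3 + s)/3 = -(-3 + s)*(d + 1/d)/3)
Q(y) = -4 + 4*y
E(T, q) = 7/(-3 + q - T) (E(T, q) = 7/(-3 + (q - T)) = 7/(-3 + q - T))
E(27, Q(w(1, -3))) + Y(61) = 7/(-3 + (-4 + 4*((1/3)*(3 - 1*(-3) + 1**2*(3 - 1*(-3)))/1)) - 1*27) + 44*61 = 7/(-3 + (-4 + 4*((1/3)*1*(3 + 3 + 1*(3 + 3)))) - 27) + 2684 = 7/(-3 + (-4 + 4*((1/3)*1*(3 + 3 + 1*6))) - 27) + 2684 = 7/(-3 + (-4 + 4*((1/3)*1*(3 + 3 + 6))) - 27) + 2684 = 7/(-3 + (-4 + 4*((1/3)*1*12)) - 27) + 2684 = 7/(-3 + (-4 + 4*4) - 27) + 2684 = 7/(-3 + (-4 + 16) - 27) + 2684 = 7/(-3 + 12 - 27) + 2684 = 7/(-18) + 2684 = 7*(-1/18) + 2684 = -7/18 + 2684 = 48305/18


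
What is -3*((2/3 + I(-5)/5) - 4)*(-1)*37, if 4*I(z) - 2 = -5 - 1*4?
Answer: -8177/20 ≈ -408.85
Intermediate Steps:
I(z) = -7/4 (I(z) = 1/2 + (-5 - 1*4)/4 = 1/2 + (-5 - 4)/4 = 1/2 + (1/4)*(-9) = 1/2 - 9/4 = -7/4)
-3*((2/3 + I(-5)/5) - 4)*(-1)*37 = -3*((2/3 - 7/4/5) - 4)*(-1)*37 = -3*((2*(1/3) - 7/4*1/5) - 4)*(-1)*37 = -3*((2/3 - 7/20) - 4)*(-1)*37 = -3*(19/60 - 4)*(-1)*37 = -(-221)*(-1)/20*37 = -3*221/60*37 = -221/20*37 = -8177/20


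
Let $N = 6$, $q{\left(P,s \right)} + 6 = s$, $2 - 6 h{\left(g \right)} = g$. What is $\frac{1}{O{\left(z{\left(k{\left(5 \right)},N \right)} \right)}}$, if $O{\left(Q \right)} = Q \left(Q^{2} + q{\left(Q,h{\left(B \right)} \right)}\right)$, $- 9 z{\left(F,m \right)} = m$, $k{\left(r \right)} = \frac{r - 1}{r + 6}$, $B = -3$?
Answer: $\frac{27}{85} \approx 0.31765$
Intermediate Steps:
$h{\left(g \right)} = \frac{1}{3} - \frac{g}{6}$
$q{\left(P,s \right)} = -6 + s$
$k{\left(r \right)} = \frac{-1 + r}{6 + r}$
$z{\left(F,m \right)} = - \frac{m}{9}$
$O{\left(Q \right)} = Q \left(- \frac{31}{6} + Q^{2}\right)$ ($O{\left(Q \right)} = Q \left(Q^{2} + \left(-6 + \left(\frac{1}{3} - - \frac{1}{2}\right)\right)\right) = Q \left(Q^{2} + \left(-6 + \left(\frac{1}{3} + \frac{1}{2}\right)\right)\right) = Q \left(Q^{2} + \left(-6 + \frac{5}{6}\right)\right) = Q \left(Q^{2} - \frac{31}{6}\right) = Q \left(- \frac{31}{6} + Q^{2}\right)$)
$\frac{1}{O{\left(z{\left(k{\left(5 \right)},N \right)} \right)}} = \frac{1}{\left(- \frac{1}{9}\right) 6 \left(- \frac{31}{6} + \left(\left(- \frac{1}{9}\right) 6\right)^{2}\right)} = \frac{1}{\left(- \frac{2}{3}\right) \left(- \frac{31}{6} + \left(- \frac{2}{3}\right)^{2}\right)} = \frac{1}{\left(- \frac{2}{3}\right) \left(- \frac{31}{6} + \frac{4}{9}\right)} = \frac{1}{\left(- \frac{2}{3}\right) \left(- \frac{85}{18}\right)} = \frac{1}{\frac{85}{27}} = \frac{27}{85}$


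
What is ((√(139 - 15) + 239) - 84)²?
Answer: 24149 + 620*√31 ≈ 27601.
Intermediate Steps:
((√(139 - 15) + 239) - 84)² = ((√124 + 239) - 84)² = ((2*√31 + 239) - 84)² = ((239 + 2*√31) - 84)² = (155 + 2*√31)²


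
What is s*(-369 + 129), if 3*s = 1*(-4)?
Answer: 320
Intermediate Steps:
s = -4/3 (s = (1*(-4))/3 = (1/3)*(-4) = -4/3 ≈ -1.3333)
s*(-369 + 129) = -4*(-369 + 129)/3 = -4/3*(-240) = 320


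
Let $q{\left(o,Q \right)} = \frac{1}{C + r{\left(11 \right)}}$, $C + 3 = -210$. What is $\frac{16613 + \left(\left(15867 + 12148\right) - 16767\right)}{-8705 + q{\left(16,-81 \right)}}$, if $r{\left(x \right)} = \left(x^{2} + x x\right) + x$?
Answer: $- \frac{1114440}{348199} \approx -3.2006$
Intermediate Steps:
$C = -213$ ($C = -3 - 210 = -213$)
$r{\left(x \right)} = x + 2 x^{2}$ ($r{\left(x \right)} = \left(x^{2} + x^{2}\right) + x = 2 x^{2} + x = x + 2 x^{2}$)
$q{\left(o,Q \right)} = \frac{1}{40}$ ($q{\left(o,Q \right)} = \frac{1}{-213 + 11 \left(1 + 2 \cdot 11\right)} = \frac{1}{-213 + 11 \left(1 + 22\right)} = \frac{1}{-213 + 11 \cdot 23} = \frac{1}{-213 + 253} = \frac{1}{40}$)
$\frac{16613 + \left(\left(15867 + 12148\right) - 16767\right)}{-8705 + q{\left(16,-81 \right)}} = \frac{16613 + \left(\left(15867 + 12148\right) - 16767\right)}{-8705 + \frac{1}{40}} = \frac{16613 + \left(28015 - 16767\right)}{- \frac{348199}{40}} = \left(16613 + 11248\right) \left(- \frac{40}{348199}\right) = 27861 \left(- \frac{40}{348199}\right) = - \frac{1114440}{348199}$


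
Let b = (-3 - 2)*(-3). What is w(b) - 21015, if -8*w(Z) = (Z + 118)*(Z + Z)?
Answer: -86055/4 ≈ -21514.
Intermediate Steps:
b = 15 (b = -5*(-3) = 15)
w(Z) = -Z*(118 + Z)/4 (w(Z) = -(Z + 118)*(Z + Z)/8 = -(118 + Z)*2*Z/8 = -Z*(118 + Z)/4)
w(b) - 21015 = -1/4*15*(118 + 15) - 21015 = -1/4*15*133 - 21015 = -1995/4 - 21015 = -86055/4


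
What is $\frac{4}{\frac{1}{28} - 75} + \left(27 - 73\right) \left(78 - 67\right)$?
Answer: $- \frac{1062206}{2099} \approx -506.05$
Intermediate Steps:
$\frac{4}{\frac{1}{28} - 75} + \left(27 - 73\right) \left(78 - 67\right) = \frac{4}{\frac{1}{28} - 75} - 506 = \frac{4}{- \frac{2099}{28}} - 506 = 4 \left(- \frac{28}{2099}\right) - 506 = - \frac{112}{2099} - 506 = - \frac{1062206}{2099}$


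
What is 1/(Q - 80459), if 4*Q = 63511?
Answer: -4/258325 ≈ -1.5484e-5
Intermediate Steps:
Q = 63511/4 (Q = (¼)*63511 = 63511/4 ≈ 15878.)
1/(Q - 80459) = 1/(63511/4 - 80459) = 1/(-258325/4) = -4/258325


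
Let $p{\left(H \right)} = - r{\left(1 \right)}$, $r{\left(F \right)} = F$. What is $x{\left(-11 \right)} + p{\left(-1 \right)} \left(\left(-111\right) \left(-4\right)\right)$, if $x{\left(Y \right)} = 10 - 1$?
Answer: $-435$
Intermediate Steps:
$x{\left(Y \right)} = 9$
$p{\left(H \right)} = -1$ ($p{\left(H \right)} = \left(-1\right) 1 = -1$)
$x{\left(-11 \right)} + p{\left(-1 \right)} \left(\left(-111\right) \left(-4\right)\right) = 9 - \left(-111\right) \left(-4\right) = 9 - 444 = -435$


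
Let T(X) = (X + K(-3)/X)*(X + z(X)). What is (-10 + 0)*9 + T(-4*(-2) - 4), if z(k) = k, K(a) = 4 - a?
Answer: -44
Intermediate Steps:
T(X) = 2*X*(X + 7/X) (T(X) = (X + (4 - 1*(-3))/X)*(X + X) = (X + (4 + 3)/X)*(2*X) = (X + 7/X)*(2*X) = 2*X*(X + 7/X))
(-10 + 0)*9 + T(-4*(-2) - 4) = (-10 + 0)*9 + (14 + 2*(-4*(-2) - 4)²) = -10*9 + (14 + 2*(8 - 4)²) = -90 + (14 + 2*4²) = -90 + (14 + 2*16) = -90 + (14 + 32) = -90 + 46 = -44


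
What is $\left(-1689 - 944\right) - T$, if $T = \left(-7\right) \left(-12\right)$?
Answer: $-2717$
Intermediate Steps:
$T = 84$
$\left(-1689 - 944\right) - T = \left(-1689 - 944\right) - 84 = -2633 - 84 = -2717$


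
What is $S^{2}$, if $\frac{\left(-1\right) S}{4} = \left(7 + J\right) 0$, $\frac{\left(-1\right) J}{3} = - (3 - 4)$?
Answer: $0$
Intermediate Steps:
$J = -3$ ($J = - 3 \left(- (3 - 4)\right) = - 3 \left(\left(-1\right) \left(-1\right)\right) = \left(-3\right) 1 = -3$)
$S = 0$ ($S = - 4 \left(7 - 3\right) 0 = - 4 \cdot 4 \cdot 0 = \left(-4\right) 0 = 0$)
$S^{2} = 0^{2} = 0$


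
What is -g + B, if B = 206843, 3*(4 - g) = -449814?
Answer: 56901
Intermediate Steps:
g = 149942 (g = 4 - 1/3*(-449814) = 4 + 149938 = 149942)
-g + B = -1*149942 + 206843 = -149942 + 206843 = 56901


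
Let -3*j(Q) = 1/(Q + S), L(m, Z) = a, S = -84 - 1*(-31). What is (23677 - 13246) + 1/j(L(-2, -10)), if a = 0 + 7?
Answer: 10569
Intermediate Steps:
a = 7
S = -53 (S = -84 + 31 = -53)
L(m, Z) = 7
j(Q) = -1/(3*(-53 + Q)) (j(Q) = -1/(3*(Q - 53)) = -1/(3*(-53 + Q)))
(23677 - 13246) + 1/j(L(-2, -10)) = (23677 - 13246) + 1/(-1/(-159 + 3*7)) = 10431 + 1/(-1/(-159 + 21)) = 10431 + 1/(-1/(-138)) = 10431 + 1/(-1*(-1/138)) = 10431 + 1/(1/138) = 10431 + 138 = 10569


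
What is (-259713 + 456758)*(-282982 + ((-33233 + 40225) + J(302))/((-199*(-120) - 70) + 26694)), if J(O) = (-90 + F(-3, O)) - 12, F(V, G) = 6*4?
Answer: -1408055590989315/25252 ≈ -5.5760e+10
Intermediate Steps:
F(V, G) = 24
J(O) = -78 (J(O) = (-90 + 24) - 12 = -66 - 12 = -78)
(-259713 + 456758)*(-282982 + ((-33233 + 40225) + J(302))/((-199*(-120) - 70) + 26694)) = (-259713 + 456758)*(-282982 + ((-33233 + 40225) - 78)/((-199*(-120) - 70) + 26694)) = 197045*(-282982 + (6992 - 78)/((23880 - 70) + 26694)) = 197045*(-282982 + 6914/(23810 + 26694)) = 197045*(-282982 + 6914/50504) = 197045*(-282982 + 6914*(1/50504)) = 197045*(-282982 + 3457/25252) = 197045*(-7145858007/25252) = -1408055590989315/25252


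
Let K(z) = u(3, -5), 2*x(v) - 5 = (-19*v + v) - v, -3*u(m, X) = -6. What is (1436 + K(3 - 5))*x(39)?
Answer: -529184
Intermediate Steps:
u(m, X) = 2 (u(m, X) = -1/3*(-6) = 2)
x(v) = 5/2 - 19*v/2 (x(v) = 5/2 + ((-19*v + v) - v)/2 = 5/2 + (-18*v - v)/2 = 5/2 + (-19*v)/2 = 5/2 - 19*v/2)
K(z) = 2
(1436 + K(3 - 5))*x(39) = (1436 + 2)*(5/2 - 19/2*39) = 1438*(5/2 - 741/2) = 1438*(-368) = -529184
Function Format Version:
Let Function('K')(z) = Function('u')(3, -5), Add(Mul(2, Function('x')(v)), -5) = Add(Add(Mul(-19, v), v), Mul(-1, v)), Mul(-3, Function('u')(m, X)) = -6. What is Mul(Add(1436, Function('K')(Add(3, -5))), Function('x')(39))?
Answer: -529184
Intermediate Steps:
Function('u')(m, X) = 2 (Function('u')(m, X) = Mul(Rational(-1, 3), -6) = 2)
Function('x')(v) = Add(Rational(5, 2), Mul(Rational(-19, 2), v)) (Function('x')(v) = Add(Rational(5, 2), Mul(Rational(1, 2), Add(Add(Mul(-19, v), v), Mul(-1, v)))) = Add(Rational(5, 2), Mul(Rational(1, 2), Add(Mul(-18, v), Mul(-1, v)))) = Add(Rational(5, 2), Mul(Rational(1, 2), Mul(-19, v))) = Add(Rational(5, 2), Mul(Rational(-19, 2), v)))
Function('K')(z) = 2
Mul(Add(1436, Function('K')(Add(3, -5))), Function('x')(39)) = Mul(Add(1436, 2), Add(Rational(5, 2), Mul(Rational(-19, 2), 39))) = Mul(1438, Add(Rational(5, 2), Rational(-741, 2))) = Mul(1438, -368) = -529184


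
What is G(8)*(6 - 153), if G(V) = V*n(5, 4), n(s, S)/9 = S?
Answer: -42336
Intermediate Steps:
n(s, S) = 9*S
G(V) = 36*V (G(V) = V*(9*4) = V*36 = 36*V)
G(8)*(6 - 153) = (36*8)*(6 - 153) = 288*(-147) = -42336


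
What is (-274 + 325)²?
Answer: 2601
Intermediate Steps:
(-274 + 325)² = 51² = 2601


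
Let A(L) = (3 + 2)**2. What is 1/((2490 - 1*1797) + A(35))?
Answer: 1/718 ≈ 0.0013928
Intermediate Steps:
A(L) = 25 (A(L) = 5**2 = 25)
1/((2490 - 1*1797) + A(35)) = 1/((2490 - 1*1797) + 25) = 1/((2490 - 1797) + 25) = 1/(693 + 25) = 1/718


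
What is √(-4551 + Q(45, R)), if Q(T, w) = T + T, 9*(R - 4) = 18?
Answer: I*√4461 ≈ 66.791*I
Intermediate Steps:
R = 6 (R = 4 + (⅑)*18 = 4 + 2 = 6)
Q(T, w) = 2*T
√(-4551 + Q(45, R)) = √(-4551 + 2*45) = √(-4551 + 90) = √(-4461) = I*√4461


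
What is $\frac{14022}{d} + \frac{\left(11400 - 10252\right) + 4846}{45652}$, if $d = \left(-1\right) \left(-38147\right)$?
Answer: $\frac{434392731}{870743422} \approx 0.49888$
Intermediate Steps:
$d = 38147$
$\frac{14022}{d} + \frac{\left(11400 - 10252\right) + 4846}{45652} = \frac{14022}{38147} + \frac{\left(11400 - 10252\right) + 4846}{45652} = 14022 \cdot \frac{1}{38147} + \left(1148 + 4846\right) \frac{1}{45652} = \frac{14022}{38147} + 5994 \cdot \frac{1}{45652} = \frac{14022}{38147} + \frac{2997}{22826} = \frac{434392731}{870743422}$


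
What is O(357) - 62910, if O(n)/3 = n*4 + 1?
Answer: -58623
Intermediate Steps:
O(n) = 3 + 12*n (O(n) = 3*(n*4 + 1) = 3*(4*n + 1) = 3*(1 + 4*n) = 3 + 12*n)
O(357) - 62910 = (3 + 12*357) - 62910 = (3 + 4284) - 62910 = 4287 - 62910 = -58623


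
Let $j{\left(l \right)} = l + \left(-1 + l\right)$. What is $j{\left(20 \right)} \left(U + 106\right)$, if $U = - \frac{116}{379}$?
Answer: $\frac{1562262}{379} \approx 4122.1$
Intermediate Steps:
$j{\left(l \right)} = -1 + 2 l$
$U = - \frac{116}{379}$ ($U = \left(-116\right) \frac{1}{379} = - \frac{116}{379} \approx -0.30607$)
$j{\left(20 \right)} \left(U + 106\right) = \left(-1 + 2 \cdot 20\right) \left(- \frac{116}{379} + 106\right) = \left(-1 + 40\right) \frac{40058}{379} = 39 \cdot \frac{40058}{379} = \frac{1562262}{379}$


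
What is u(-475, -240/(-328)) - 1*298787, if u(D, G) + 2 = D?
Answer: -299264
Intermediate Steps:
u(D, G) = -2 + D
u(-475, -240/(-328)) - 1*298787 = (-2 - 475) - 1*298787 = -477 - 298787 = -299264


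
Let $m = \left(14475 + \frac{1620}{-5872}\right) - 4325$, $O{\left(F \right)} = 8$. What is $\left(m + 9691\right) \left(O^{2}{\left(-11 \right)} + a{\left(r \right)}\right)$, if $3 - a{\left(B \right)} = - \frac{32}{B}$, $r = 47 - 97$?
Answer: $\frac{48320337597}{36700} \approx 1.3166 \cdot 10^{6}$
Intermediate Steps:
$m = \frac{14899795}{1468}$ ($m = \left(14475 + 1620 \left(- \frac{1}{5872}\right)\right) - 4325 = \left(14475 - \frac{405}{1468}\right) - 4325 = \frac{21248895}{1468} - 4325 = \frac{14899795}{1468} \approx 10150.0$)
$r = -50$ ($r = 47 - 97 = -50$)
$a{\left(B \right)} = 3 + \frac{32}{B}$ ($a{\left(B \right)} = 3 - - \frac{32}{B} = 3 + \frac{32}{B}$)
$\left(m + 9691\right) \left(O^{2}{\left(-11 \right)} + a{\left(r \right)}\right) = \left(\frac{14899795}{1468} + 9691\right) \left(8^{2} + \left(3 + \frac{32}{-50}\right)\right) = \frac{29126183 \left(64 + \left(3 + 32 \left(- \frac{1}{50}\right)\right)\right)}{1468} = \frac{29126183 \left(64 + \left(3 - \frac{16}{25}\right)\right)}{1468} = \frac{29126183 \left(64 + \frac{59}{25}\right)}{1468} = \frac{29126183}{1468} \cdot \frac{1659}{25} = \frac{48320337597}{36700}$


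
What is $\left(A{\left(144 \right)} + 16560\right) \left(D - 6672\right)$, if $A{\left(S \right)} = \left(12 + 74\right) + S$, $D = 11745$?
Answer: $85175670$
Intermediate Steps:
$A{\left(S \right)} = 86 + S$
$\left(A{\left(144 \right)} + 16560\right) \left(D - 6672\right) = \left(\left(86 + 144\right) + 16560\right) \left(11745 - 6672\right) = \left(230 + 16560\right) 5073 = 16790 \cdot 5073 = 85175670$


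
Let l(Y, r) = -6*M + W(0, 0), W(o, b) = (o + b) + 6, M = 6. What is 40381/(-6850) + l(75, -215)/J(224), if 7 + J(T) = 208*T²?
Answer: -140480196827/23830238950 ≈ -5.8950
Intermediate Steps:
W(o, b) = 6 + b + o (W(o, b) = (b + o) + 6 = 6 + b + o)
J(T) = -7 + 208*T²
l(Y, r) = -30 (l(Y, r) = -6*6 + (6 + 0 + 0) = -36 + 6 = -30)
40381/(-6850) + l(75, -215)/J(224) = 40381/(-6850) - 30/(-7 + 208*224²) = 40381*(-1/6850) - 30/(-7 + 208*50176) = -40381/6850 - 30/(-7 + 10436608) = -40381/6850 - 30/10436601 = -40381/6850 - 30*1/10436601 = -40381/6850 - 10/3478867 = -140480196827/23830238950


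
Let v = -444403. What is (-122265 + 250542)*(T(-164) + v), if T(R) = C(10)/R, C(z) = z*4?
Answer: -2337275311641/41 ≈ -5.7007e+10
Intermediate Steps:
C(z) = 4*z
T(R) = 40/R (T(R) = (4*10)/R = 40/R)
(-122265 + 250542)*(T(-164) + v) = (-122265 + 250542)*(40/(-164) - 444403) = 128277*(40*(-1/164) - 444403) = 128277*(-10/41 - 444403) = 128277*(-18220533/41) = -2337275311641/41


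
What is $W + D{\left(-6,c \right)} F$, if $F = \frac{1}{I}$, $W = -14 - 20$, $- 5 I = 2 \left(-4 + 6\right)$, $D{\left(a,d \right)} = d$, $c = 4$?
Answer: $-39$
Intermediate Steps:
$I = - \frac{4}{5}$ ($I = - \frac{2 \left(-4 + 6\right)}{5} = - \frac{2 \cdot 2}{5} = \left(- \frac{1}{5}\right) 4 = - \frac{4}{5} \approx -0.8$)
$W = -34$
$F = - \frac{5}{4}$ ($F = \frac{1}{- \frac{4}{5}} = - \frac{5}{4} \approx -1.25$)
$W + D{\left(-6,c \right)} F = -34 + 4 \left(- \frac{5}{4}\right) = -34 - 5 = -39$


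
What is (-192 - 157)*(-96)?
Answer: 33504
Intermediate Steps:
(-192 - 157)*(-96) = -349*(-96) = 33504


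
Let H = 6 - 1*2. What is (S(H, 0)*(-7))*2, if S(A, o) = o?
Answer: 0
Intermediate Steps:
H = 4 (H = 6 - 2 = 4)
(S(H, 0)*(-7))*2 = (0*(-7))*2 = 0*2 = 0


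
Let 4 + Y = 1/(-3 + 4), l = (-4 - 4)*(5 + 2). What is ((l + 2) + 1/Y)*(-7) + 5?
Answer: 1156/3 ≈ 385.33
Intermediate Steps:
l = -56 (l = -8*7 = -56)
Y = -3 (Y = -4 + 1/(-3 + 4) = -4 + 1/1 = -4 + 1 = -3)
((l + 2) + 1/Y)*(-7) + 5 = ((-56 + 2) + 1/(-3))*(-7) + 5 = (-54 + 1*(-⅓))*(-7) + 5 = (-54 - ⅓)*(-7) + 5 = -163/3*(-7) + 5 = 1141/3 + 5 = 1156/3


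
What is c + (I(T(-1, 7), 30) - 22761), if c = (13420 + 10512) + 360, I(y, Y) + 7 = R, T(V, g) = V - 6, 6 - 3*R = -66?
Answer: 1548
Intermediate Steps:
R = 24 (R = 2 - ⅓*(-66) = 2 + 22 = 24)
T(V, g) = -6 + V
I(y, Y) = 17 (I(y, Y) = -7 + 24 = 17)
c = 24292 (c = 23932 + 360 = 24292)
c + (I(T(-1, 7), 30) - 22761) = 24292 + (17 - 22761) = 24292 - 22744 = 1548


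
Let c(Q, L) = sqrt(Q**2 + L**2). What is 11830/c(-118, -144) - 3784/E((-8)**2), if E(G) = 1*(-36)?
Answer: 946/9 + 1183*sqrt(8665)/1733 ≈ 168.65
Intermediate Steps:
E(G) = -36
c(Q, L) = sqrt(L**2 + Q**2)
11830/c(-118, -144) - 3784/E((-8)**2) = 11830/(sqrt((-144)**2 + (-118)**2)) - 3784/(-36) = 11830/(sqrt(20736 + 13924)) - 3784*(-1/36) = 11830/(sqrt(34660)) + 946/9 = 11830/((2*sqrt(8665))) + 946/9 = 11830*(sqrt(8665)/17330) + 946/9 = 1183*sqrt(8665)/1733 + 946/9 = 946/9 + 1183*sqrt(8665)/1733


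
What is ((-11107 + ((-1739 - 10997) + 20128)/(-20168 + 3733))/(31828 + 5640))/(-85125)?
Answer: 182550937/52418832622500 ≈ 3.4825e-6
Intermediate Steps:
((-11107 + ((-1739 - 10997) + 20128)/(-20168 + 3733))/(31828 + 5640))/(-85125) = ((-11107 + (-12736 + 20128)/(-16435))/37468)*(-1/85125) = ((-11107 + 7392*(-1/16435))*(1/37468))*(-1/85125) = ((-11107 - 7392/16435)*(1/37468))*(-1/85125) = -182550937/16435*1/37468*(-1/85125) = -182550937/615786580*(-1/85125) = 182550937/52418832622500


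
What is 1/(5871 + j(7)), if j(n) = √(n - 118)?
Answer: 1957/11489584 - I*√111/34468752 ≈ 0.00017033 - 3.0566e-7*I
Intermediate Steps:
j(n) = √(-118 + n)
1/(5871 + j(7)) = 1/(5871 + √(-118 + 7)) = 1/(5871 + √(-111)) = 1/(5871 + I*√111)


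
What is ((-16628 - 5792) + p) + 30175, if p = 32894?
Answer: 40649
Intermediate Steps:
((-16628 - 5792) + p) + 30175 = ((-16628 - 5792) + 32894) + 30175 = (-22420 + 32894) + 30175 = 10474 + 30175 = 40649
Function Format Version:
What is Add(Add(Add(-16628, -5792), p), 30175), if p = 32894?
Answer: 40649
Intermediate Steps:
Add(Add(Add(-16628, -5792), p), 30175) = Add(Add(Add(-16628, -5792), 32894), 30175) = Add(Add(-22420, 32894), 30175) = Add(10474, 30175) = 40649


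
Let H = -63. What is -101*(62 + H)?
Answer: 101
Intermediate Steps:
-101*(62 + H) = -101*(62 - 63) = -101*(-1) = 101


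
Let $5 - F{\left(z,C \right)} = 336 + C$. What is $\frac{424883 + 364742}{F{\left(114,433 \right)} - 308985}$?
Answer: $- \frac{789625}{309749} \approx -2.5492$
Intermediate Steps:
$F{\left(z,C \right)} = -331 - C$ ($F{\left(z,C \right)} = 5 - \left(336 + C\right) = -331 - C$)
$\frac{424883 + 364742}{F{\left(114,433 \right)} - 308985} = \frac{424883 + 364742}{\left(-331 - 433\right) - 308985} = \frac{789625}{\left(-331 - 433\right) - 308985} = \frac{789625}{-764 - 308985} = \frac{789625}{-309749} = 789625 \left(- \frac{1}{309749}\right) = - \frac{789625}{309749}$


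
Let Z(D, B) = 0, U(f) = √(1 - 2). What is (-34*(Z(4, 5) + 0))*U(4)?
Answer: 0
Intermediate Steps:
U(f) = I (U(f) = √(-1) = I)
(-34*(Z(4, 5) + 0))*U(4) = (-34*(0 + 0))*I = (-0)*I = (-34*0)*I = 0*I = 0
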